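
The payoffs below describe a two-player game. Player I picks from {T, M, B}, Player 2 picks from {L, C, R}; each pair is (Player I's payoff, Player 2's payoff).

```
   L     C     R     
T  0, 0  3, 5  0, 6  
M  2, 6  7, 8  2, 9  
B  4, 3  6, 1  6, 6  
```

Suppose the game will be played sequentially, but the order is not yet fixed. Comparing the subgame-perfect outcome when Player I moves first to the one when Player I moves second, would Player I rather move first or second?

If Player I leads: Player 2's best replies are T→R, M→R, B→R; Player I's induced payoffs 0, 2, 6; outcome (B, R), payoffs (6, 6).
If Player 2 leads: Player I's best replies are L→B, C→M, R→B; Player 2's induced payoffs 3, 8, 6; outcome (M, C), payoffs (7, 8).
Player I gets 6 moving first and 7 moving second, so Player I prefers to move second.

second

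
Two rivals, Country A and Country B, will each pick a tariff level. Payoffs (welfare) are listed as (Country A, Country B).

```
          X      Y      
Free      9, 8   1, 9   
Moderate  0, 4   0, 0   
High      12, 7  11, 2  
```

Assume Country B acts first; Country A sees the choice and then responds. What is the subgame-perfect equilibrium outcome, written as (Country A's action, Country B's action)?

Country A best-responds to each possible Country B move:
- X: Country A compares 9, 0, 12 and picks High; Country B would get 7.
- Y: Country A compares 1, 0, 11 and picks High; Country B would get 2.
Country B's induced payoffs are 7, 2, so Country B commits to X. Subgame-perfect outcome: (High, X) with payoffs (12, 7).

(High, X)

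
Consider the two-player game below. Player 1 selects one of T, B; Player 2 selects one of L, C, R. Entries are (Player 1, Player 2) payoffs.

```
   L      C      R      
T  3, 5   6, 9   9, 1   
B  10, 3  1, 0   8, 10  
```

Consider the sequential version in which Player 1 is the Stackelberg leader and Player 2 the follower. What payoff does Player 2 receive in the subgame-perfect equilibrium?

Backward induction with Player 1 moving first.
- T → Player 2 plays C (best of 5, 9, 1); Player 1 gets 6.
- B → Player 2 plays R (best of 3, 0, 10); Player 1 gets 8.
Player 1's induced payoffs are 6, 8, so Player 1 commits to B. Subgame-perfect outcome: (B, R) with payoffs (8, 10).

10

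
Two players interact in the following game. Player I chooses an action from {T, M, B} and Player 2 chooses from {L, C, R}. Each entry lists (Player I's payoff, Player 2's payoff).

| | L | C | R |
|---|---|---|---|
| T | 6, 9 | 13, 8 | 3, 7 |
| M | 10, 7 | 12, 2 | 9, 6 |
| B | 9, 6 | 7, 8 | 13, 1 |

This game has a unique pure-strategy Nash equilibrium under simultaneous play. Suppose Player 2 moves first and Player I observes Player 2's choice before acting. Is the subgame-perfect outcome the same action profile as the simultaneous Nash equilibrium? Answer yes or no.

Solve by backward induction (Player 2 leads).
- L: Player I compares 6, 10, 9 and picks M; Player 2 would get 7.
- C: Player I compares 13, 12, 7 and picks T; Player 2 would get 8.
- R: Player I compares 3, 9, 13 and picks B; Player 2 would get 1.
Maximizing over 7, 8, 1, Player 2 chooses C. Subgame-perfect outcome: (T, C) with payoffs (13, 8).
Under simultaneous play:
Player I's best replies: L→M; C→T; R→B.
Player 2's best replies: T→L; M→L; B→C.
Only (M, L) has each player best-responding; Nash payoffs (10, 7).
Sequential outcome (T, C) differs from the Nash profile (M, L).

no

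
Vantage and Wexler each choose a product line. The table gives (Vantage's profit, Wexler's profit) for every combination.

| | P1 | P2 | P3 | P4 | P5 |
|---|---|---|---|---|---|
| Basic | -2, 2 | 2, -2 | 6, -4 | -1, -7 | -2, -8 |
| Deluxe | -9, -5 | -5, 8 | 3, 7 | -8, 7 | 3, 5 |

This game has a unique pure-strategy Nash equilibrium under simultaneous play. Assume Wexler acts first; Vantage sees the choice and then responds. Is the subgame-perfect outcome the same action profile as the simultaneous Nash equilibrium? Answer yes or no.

no

Work backward from Vantage's decision.
- P1: BR = Basic, leader payoff 2.
- P2: BR = Basic, leader payoff -2.
- P3: BR = Basic, leader payoff -4.
- P4: BR = Basic, leader payoff -7.
- P5: BR = Deluxe, leader payoff 5.
Among 2, -2, -4, -7, 5, the best is 5 at P5. Subgame-perfect outcome: (Deluxe, P5) with payoffs (3, 5).
Now find the simultaneous Nash equilibrium.
Vantage's best replies: P1→Basic; P2→Basic; P3→Basic; P4→Basic; P5→Deluxe.
Wexler's best replies: Basic→P1; Deluxe→P2.
The unique mutual best reply is (Basic, P1), giving (-2, 2).
Sequential outcome (Deluxe, P5) differs from the Nash profile (Basic, P1).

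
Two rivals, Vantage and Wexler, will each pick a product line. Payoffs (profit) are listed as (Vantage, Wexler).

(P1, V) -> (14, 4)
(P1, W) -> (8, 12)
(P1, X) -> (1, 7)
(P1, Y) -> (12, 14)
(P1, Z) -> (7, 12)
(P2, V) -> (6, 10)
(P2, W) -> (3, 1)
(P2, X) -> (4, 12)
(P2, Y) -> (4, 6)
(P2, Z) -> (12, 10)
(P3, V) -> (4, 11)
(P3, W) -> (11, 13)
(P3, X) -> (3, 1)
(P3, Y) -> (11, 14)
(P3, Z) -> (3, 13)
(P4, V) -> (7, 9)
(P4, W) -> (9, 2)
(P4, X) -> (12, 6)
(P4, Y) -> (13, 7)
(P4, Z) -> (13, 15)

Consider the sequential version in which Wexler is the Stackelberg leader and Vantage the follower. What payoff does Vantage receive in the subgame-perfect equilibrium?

Work backward from Vantage's decision.
- V: Vantage compares 14, 6, 4, 7 and picks P1; Wexler would get 4.
- W: Vantage compares 8, 3, 11, 9 and picks P3; Wexler would get 13.
- X: Vantage compares 1, 4, 3, 12 and picks P4; Wexler would get 6.
- Y: Vantage compares 12, 4, 11, 13 and picks P4; Wexler would get 7.
- Z: Vantage compares 7, 12, 3, 13 and picks P4; Wexler would get 15.
Maximizing over 4, 13, 6, 7, 15, Wexler chooses Z. Subgame-perfect outcome: (P4, Z) with payoffs (13, 15).

13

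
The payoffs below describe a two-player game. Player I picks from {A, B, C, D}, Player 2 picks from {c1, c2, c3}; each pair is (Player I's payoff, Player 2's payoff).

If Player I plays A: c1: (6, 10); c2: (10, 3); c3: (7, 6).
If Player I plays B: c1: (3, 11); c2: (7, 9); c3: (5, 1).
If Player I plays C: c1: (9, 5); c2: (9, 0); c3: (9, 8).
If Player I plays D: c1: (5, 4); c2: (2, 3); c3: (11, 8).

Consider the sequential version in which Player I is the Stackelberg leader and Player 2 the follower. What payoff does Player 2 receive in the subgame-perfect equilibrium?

8

Backward induction with Player I moving first.
- A: BR = c1, leader payoff 6.
- B: BR = c1, leader payoff 3.
- C: BR = c3, leader payoff 9.
- D: BR = c3, leader payoff 11.
Maximizing over 6, 3, 9, 11, Player I chooses D. Subgame-perfect outcome: (D, c3) with payoffs (11, 8).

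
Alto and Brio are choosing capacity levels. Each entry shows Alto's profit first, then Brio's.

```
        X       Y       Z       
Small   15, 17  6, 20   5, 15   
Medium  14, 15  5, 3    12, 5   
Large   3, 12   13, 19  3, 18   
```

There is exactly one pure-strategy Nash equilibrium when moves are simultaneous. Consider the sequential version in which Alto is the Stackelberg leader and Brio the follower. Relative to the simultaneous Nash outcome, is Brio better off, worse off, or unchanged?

Work backward from Brio's decision.
- Small → Brio plays Y (best of 17, 20, 15); Alto gets 6.
- Medium → Brio plays X (best of 15, 3, 5); Alto gets 14.
- Large → Brio plays Y (best of 12, 19, 18); Alto gets 13.
Maximizing over 6, 14, 13, Alto chooses Medium. Subgame-perfect outcome: (Medium, X) with payoffs (14, 15).
Now find the simultaneous Nash equilibrium.
Alto's best replies: X→Small; Y→Large; Z→Medium.
Brio's best replies: Small→Y; Medium→X; Large→Y.
Only (Large, Y) has each player best-responding; Nash payoffs (13, 19).
Brio earns 15 sequentially versus 19 at the Nash outcome: worse off.

worse off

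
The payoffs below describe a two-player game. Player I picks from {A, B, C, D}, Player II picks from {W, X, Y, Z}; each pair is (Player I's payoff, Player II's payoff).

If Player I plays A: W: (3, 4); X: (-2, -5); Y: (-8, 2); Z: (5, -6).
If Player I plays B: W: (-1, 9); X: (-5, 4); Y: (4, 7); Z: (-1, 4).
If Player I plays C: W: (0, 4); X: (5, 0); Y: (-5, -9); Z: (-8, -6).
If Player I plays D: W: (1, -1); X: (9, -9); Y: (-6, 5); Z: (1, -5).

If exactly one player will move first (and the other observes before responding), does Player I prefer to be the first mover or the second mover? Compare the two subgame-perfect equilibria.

If Player I leads: Player II's best replies are A→W, B→W, C→W, D→Y; Player I's induced payoffs 3, -1, 0, -6; outcome (A, W), payoffs (3, 4).
If Player II leads: Player I's best replies are W→A, X→D, Y→B, Z→A; Player II's induced payoffs 4, -9, 7, -6; outcome (B, Y), payoffs (4, 7).
Player I gets 3 moving first and 4 moving second, so Player I prefers to move second.

second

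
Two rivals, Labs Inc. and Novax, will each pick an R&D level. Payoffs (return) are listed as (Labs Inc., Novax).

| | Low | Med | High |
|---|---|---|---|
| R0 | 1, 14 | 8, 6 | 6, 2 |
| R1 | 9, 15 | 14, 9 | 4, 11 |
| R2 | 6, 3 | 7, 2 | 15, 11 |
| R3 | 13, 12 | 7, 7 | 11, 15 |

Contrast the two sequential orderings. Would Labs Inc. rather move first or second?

If Labs Inc. leads: Novax's best replies are R0→Low, R1→Low, R2→High, R3→High; Labs Inc.'s induced payoffs 1, 9, 15, 11; outcome (R2, High), payoffs (15, 11).
If Novax leads: Labs Inc.'s best replies are Low→R3, Med→R1, High→R2; Novax's induced payoffs 12, 9, 11; outcome (R3, Low), payoffs (13, 12).
Labs Inc. gets 15 moving first and 13 moving second, so Labs Inc. prefers to move first.

first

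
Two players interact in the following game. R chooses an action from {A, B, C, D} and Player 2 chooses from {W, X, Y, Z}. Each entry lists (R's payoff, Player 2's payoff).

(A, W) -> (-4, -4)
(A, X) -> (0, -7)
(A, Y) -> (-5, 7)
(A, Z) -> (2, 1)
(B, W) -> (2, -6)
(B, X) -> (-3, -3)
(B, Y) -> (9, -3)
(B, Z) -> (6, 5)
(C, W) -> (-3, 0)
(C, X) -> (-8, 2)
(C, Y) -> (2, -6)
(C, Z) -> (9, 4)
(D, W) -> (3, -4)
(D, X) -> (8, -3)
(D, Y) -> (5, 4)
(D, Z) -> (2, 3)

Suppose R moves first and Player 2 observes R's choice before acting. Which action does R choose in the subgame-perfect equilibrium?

C

Solve by backward induction (R leads).
- A: Player 2 compares -4, -7, 7, 1 and picks Y; R would get -5.
- B: Player 2 compares -6, -3, -3, 5 and picks Z; R would get 6.
- C: Player 2 compares 0, 2, -6, 4 and picks Z; R would get 9.
- D: Player 2 compares -4, -3, 4, 3 and picks Y; R would get 5.
Maximizing over -5, 6, 9, 5, R chooses C. Subgame-perfect outcome: (C, Z) with payoffs (9, 4).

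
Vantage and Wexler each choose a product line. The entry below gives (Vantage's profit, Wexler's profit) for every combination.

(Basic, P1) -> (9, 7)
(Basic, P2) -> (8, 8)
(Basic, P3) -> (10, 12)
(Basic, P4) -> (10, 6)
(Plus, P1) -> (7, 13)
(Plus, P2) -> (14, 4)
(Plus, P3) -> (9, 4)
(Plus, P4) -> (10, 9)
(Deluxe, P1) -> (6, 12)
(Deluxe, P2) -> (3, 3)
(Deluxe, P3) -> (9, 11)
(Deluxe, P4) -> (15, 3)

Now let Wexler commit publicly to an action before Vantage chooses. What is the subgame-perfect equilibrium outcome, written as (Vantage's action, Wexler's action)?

Work backward from Vantage's decision.
- P1 → Vantage plays Basic (best of 9, 7, 6); Wexler gets 7.
- P2 → Vantage plays Plus (best of 8, 14, 3); Wexler gets 4.
- P3 → Vantage plays Basic (best of 10, 9, 9); Wexler gets 12.
- P4 → Vantage plays Deluxe (best of 10, 10, 15); Wexler gets 3.
Among 7, 4, 12, 3, the best is 12 at P3. Subgame-perfect outcome: (Basic, P3) with payoffs (10, 12).

(Basic, P3)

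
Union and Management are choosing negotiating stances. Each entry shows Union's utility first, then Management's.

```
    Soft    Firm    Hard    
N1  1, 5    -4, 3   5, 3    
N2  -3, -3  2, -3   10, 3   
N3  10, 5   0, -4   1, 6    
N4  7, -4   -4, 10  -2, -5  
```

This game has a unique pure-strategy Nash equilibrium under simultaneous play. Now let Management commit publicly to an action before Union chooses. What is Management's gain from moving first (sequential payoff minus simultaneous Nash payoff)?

Backward induction with Management moving first.
- Soft: BR = N3, leader payoff 5.
- Firm: BR = N2, leader payoff -3.
- Hard: BR = N2, leader payoff 3.
Management's induced payoffs are 5, -3, 3, so Management commits to Soft. Subgame-perfect outcome: (N3, Soft) with payoffs (10, 5).
Under simultaneous play:
Union's best replies: Soft→N3; Firm→N2; Hard→N2.
Management's best replies: N1→Soft; N2→Hard; N3→Hard; N4→Firm.
The unique mutual best reply is (N2, Hard), giving (10, 3).
Management's commitment gain: 5 − 3 = 2.

2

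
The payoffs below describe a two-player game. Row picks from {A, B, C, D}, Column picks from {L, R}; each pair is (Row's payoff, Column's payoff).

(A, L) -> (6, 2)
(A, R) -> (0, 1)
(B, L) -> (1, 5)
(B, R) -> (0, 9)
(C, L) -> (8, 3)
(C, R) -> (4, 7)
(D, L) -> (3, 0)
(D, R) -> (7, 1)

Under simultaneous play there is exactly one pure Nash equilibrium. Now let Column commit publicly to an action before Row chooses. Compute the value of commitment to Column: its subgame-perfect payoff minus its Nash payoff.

2

Solve by backward induction (Column leads).
- L: BR = C, leader payoff 3.
- R: BR = D, leader payoff 1.
Column's induced payoffs are 3, 1, so Column commits to L. Subgame-perfect outcome: (C, L) with payoffs (8, 3).
Under simultaneous play:
Row's best replies: L→C; R→D.
Column's best replies: A→L; B→R; C→R; D→R.
Only (D, R) has each player best-responding; Nash payoffs (7, 1).
Column's commitment gain: 3 − 1 = 2.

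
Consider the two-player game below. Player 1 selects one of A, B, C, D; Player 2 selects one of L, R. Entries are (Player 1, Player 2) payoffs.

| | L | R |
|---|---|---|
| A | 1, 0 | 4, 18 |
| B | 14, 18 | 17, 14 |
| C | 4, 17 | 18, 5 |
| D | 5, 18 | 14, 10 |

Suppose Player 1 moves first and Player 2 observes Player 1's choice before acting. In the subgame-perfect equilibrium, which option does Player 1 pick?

Backward induction with Player 1 moving first.
- A: BR = R, leader payoff 4.
- B: BR = L, leader payoff 14.
- C: BR = L, leader payoff 4.
- D: BR = L, leader payoff 5.
Among 4, 14, 4, 5, the best is 14 at B. Subgame-perfect outcome: (B, L) with payoffs (14, 18).

B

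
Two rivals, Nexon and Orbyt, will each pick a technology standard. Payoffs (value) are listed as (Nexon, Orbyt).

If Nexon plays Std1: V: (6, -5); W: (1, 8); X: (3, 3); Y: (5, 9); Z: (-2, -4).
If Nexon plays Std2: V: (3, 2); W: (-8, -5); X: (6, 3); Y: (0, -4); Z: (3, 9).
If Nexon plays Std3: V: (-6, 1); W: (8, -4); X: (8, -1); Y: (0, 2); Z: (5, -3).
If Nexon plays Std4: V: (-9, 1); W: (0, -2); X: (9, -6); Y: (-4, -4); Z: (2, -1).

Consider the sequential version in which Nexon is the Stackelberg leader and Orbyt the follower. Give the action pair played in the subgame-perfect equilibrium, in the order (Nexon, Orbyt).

(Std1, Y)

Backward induction with Nexon moving first.
- Std1: Orbyt compares -5, 8, 3, 9, -4 and picks Y; Nexon would get 5.
- Std2: Orbyt compares 2, -5, 3, -4, 9 and picks Z; Nexon would get 3.
- Std3: Orbyt compares 1, -4, -1, 2, -3 and picks Y; Nexon would get 0.
- Std4: Orbyt compares 1, -2, -6, -4, -1 and picks V; Nexon would get -9.
Maximizing over 5, 3, 0, -9, Nexon chooses Std1. Subgame-perfect outcome: (Std1, Y) with payoffs (5, 9).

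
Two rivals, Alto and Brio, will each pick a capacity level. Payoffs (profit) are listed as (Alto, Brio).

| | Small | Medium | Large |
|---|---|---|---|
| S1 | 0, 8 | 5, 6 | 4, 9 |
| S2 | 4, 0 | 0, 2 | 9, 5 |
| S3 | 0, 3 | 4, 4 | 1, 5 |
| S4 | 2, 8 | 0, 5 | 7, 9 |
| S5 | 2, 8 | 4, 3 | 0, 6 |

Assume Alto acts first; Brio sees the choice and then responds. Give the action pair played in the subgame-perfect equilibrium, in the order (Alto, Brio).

(S2, Large)

Backward induction with Alto moving first.
- S1: BR = Large, leader payoff 4.
- S2: BR = Large, leader payoff 9.
- S3: BR = Large, leader payoff 1.
- S4: BR = Large, leader payoff 7.
- S5: BR = Small, leader payoff 2.
Maximizing over 4, 9, 1, 7, 2, Alto chooses S2. Subgame-perfect outcome: (S2, Large) with payoffs (9, 5).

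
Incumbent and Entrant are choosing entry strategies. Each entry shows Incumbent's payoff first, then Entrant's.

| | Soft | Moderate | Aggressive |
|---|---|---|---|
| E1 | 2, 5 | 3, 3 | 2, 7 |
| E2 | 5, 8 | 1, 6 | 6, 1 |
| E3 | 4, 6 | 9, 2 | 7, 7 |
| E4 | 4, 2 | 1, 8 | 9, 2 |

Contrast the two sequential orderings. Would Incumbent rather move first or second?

If Incumbent leads: Entrant's best replies are E1→Aggressive, E2→Soft, E3→Aggressive, E4→Moderate; Incumbent's induced payoffs 2, 5, 7, 1; outcome (E3, Aggressive), payoffs (7, 7).
If Entrant leads: Incumbent's best replies are Soft→E2, Moderate→E3, Aggressive→E4; Entrant's induced payoffs 8, 2, 2; outcome (E2, Soft), payoffs (5, 8).
Incumbent gets 7 moving first and 5 moving second, so Incumbent prefers to move first.

first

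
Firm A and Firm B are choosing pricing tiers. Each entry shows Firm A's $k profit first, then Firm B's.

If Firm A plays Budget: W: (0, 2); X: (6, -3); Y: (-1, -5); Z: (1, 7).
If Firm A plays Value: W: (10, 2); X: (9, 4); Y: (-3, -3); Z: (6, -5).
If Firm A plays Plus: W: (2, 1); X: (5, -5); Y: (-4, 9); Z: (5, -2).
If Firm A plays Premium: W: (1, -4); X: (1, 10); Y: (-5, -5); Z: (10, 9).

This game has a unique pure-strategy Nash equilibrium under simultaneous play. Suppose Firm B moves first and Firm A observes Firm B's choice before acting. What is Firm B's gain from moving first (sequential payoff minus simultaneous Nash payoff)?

5

Work backward from Firm A's decision.
- W: Firm A compares 0, 10, 2, 1 and picks Value; Firm B would get 2.
- X: Firm A compares 6, 9, 5, 1 and picks Value; Firm B would get 4.
- Y: Firm A compares -1, -3, -4, -5 and picks Budget; Firm B would get -5.
- Z: Firm A compares 1, 6, 5, 10 and picks Premium; Firm B would get 9.
Firm B's induced payoffs are 2, 4, -5, 9, so Firm B commits to Z. Subgame-perfect outcome: (Premium, Z) with payoffs (10, 9).
Now find the simultaneous Nash equilibrium.
Firm A's best replies: W→Value; X→Value; Y→Budget; Z→Premium.
Firm B's best replies: Budget→Z; Value→X; Plus→Y; Premium→X.
Only (Value, X) has each player best-responding; Nash payoffs (9, 4).
Firm B's commitment gain: 9 − 4 = 5.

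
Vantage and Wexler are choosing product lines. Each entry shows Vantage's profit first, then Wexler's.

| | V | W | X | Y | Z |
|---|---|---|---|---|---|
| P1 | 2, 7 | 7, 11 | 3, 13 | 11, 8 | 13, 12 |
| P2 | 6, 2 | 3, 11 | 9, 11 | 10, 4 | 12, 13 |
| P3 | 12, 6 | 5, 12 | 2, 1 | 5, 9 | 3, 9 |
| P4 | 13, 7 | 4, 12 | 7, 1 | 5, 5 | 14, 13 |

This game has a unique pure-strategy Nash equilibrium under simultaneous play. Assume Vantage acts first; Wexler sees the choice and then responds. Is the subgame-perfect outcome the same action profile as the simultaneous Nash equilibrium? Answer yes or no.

yes

Work backward from Wexler's decision.
- P1 → Wexler plays X (best of 7, 11, 13, 8, 12); Vantage gets 3.
- P2 → Wexler plays Z (best of 2, 11, 11, 4, 13); Vantage gets 12.
- P3 → Wexler plays W (best of 6, 12, 1, 9, 9); Vantage gets 5.
- P4 → Wexler plays Z (best of 7, 12, 1, 5, 13); Vantage gets 14.
Vantage's induced payoffs are 3, 12, 5, 14, so Vantage commits to P4. Subgame-perfect outcome: (P4, Z) with payoffs (14, 13).
Under simultaneous play:
Vantage's best replies: V→P4; W→P1; X→P2; Y→P1; Z→P4.
Wexler's best replies: P1→X; P2→Z; P3→W; P4→Z.
Only (P4, Z) has each player best-responding; Nash payoffs (14, 13).
Sequential outcome (P4, Z) coincides with the Nash profile (P4, Z).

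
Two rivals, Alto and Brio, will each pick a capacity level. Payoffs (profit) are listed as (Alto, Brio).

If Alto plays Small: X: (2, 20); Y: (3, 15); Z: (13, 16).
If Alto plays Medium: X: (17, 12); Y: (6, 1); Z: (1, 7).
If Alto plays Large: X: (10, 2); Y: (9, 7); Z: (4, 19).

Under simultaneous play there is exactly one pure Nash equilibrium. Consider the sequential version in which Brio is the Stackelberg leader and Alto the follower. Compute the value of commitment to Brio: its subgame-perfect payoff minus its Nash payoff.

Work backward from Alto's decision.
- X → Alto plays Medium (best of 2, 17, 10); Brio gets 12.
- Y → Alto plays Large (best of 3, 6, 9); Brio gets 7.
- Z → Alto plays Small (best of 13, 1, 4); Brio gets 16.
Maximizing over 12, 7, 16, Brio chooses Z. Subgame-perfect outcome: (Small, Z) with payoffs (13, 16).
For the simultaneous game, intersect best replies.
Alto's best replies: X→Medium; Y→Large; Z→Small.
Brio's best replies: Small→X; Medium→X; Large→Z.
The unique mutual best reply is (Medium, X), giving (17, 12).
Brio's commitment gain: 16 − 12 = 4.

4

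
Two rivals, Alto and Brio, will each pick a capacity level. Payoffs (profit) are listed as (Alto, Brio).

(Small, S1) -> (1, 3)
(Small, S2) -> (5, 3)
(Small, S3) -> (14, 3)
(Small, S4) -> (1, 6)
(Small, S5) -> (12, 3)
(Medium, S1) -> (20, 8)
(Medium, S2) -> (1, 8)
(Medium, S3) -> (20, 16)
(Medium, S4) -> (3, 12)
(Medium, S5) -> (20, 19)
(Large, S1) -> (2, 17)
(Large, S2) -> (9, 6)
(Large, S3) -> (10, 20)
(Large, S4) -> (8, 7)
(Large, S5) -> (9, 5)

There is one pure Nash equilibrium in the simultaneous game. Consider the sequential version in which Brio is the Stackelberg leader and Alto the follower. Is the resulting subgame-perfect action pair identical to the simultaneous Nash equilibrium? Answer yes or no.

yes

Work backward from Alto's decision.
- S1: BR = Medium, leader payoff 8.
- S2: BR = Large, leader payoff 6.
- S3: BR = Medium, leader payoff 16.
- S4: BR = Large, leader payoff 7.
- S5: BR = Medium, leader payoff 19.
Maximizing over 8, 6, 16, 7, 19, Brio chooses S5. Subgame-perfect outcome: (Medium, S5) with payoffs (20, 19).
Under simultaneous play:
Alto's best replies: S1→Medium; S2→Large; S3→Medium; S4→Large; S5→Medium.
Brio's best replies: Small→S4; Medium→S5; Large→S3.
Only (Medium, S5) has each player best-responding; Nash payoffs (20, 19).
Sequential outcome (Medium, S5) coincides with the Nash profile (Medium, S5).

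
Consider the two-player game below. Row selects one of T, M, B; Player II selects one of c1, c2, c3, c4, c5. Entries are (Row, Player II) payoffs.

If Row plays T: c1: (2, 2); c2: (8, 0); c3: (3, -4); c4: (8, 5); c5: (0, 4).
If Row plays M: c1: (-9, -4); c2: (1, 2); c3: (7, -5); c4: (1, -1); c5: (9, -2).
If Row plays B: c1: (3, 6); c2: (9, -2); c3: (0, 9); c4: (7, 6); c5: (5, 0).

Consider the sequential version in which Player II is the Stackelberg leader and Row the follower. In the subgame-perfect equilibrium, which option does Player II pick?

c1

Backward induction with Player II moving first.
- c1: BR = B, leader payoff 6.
- c2: BR = B, leader payoff -2.
- c3: BR = M, leader payoff -5.
- c4: BR = T, leader payoff 5.
- c5: BR = M, leader payoff -2.
Maximizing over 6, -2, -5, 5, -2, Player II chooses c1. Subgame-perfect outcome: (B, c1) with payoffs (3, 6).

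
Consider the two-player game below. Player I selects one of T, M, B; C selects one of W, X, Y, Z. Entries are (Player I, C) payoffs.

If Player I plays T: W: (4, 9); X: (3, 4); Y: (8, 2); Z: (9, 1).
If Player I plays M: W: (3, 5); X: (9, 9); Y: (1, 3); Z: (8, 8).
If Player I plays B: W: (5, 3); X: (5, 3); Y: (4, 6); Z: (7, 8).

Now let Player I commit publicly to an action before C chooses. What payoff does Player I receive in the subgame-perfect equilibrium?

Solve by backward induction (Player I leads).
- T: C compares 9, 4, 2, 1 and picks W; Player I would get 4.
- M: C compares 5, 9, 3, 8 and picks X; Player I would get 9.
- B: C compares 3, 3, 6, 8 and picks Z; Player I would get 7.
Maximizing over 4, 9, 7, Player I chooses M. Subgame-perfect outcome: (M, X) with payoffs (9, 9).

9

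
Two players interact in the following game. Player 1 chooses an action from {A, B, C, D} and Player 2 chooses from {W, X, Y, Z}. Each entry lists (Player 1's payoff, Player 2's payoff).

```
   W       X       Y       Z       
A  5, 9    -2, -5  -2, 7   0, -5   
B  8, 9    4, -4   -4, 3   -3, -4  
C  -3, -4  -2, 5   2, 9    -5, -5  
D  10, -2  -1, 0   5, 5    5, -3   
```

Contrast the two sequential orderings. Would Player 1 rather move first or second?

If Player 1 leads: Player 2's best replies are A→W, B→W, C→Y, D→Y; Player 1's induced payoffs 5, 8, 2, 5; outcome (B, W), payoffs (8, 9).
If Player 2 leads: Player 1's best replies are W→D, X→B, Y→D, Z→D; Player 2's induced payoffs -2, -4, 5, -3; outcome (D, Y), payoffs (5, 5).
Player 1 gets 8 moving first and 5 moving second, so Player 1 prefers to move first.

first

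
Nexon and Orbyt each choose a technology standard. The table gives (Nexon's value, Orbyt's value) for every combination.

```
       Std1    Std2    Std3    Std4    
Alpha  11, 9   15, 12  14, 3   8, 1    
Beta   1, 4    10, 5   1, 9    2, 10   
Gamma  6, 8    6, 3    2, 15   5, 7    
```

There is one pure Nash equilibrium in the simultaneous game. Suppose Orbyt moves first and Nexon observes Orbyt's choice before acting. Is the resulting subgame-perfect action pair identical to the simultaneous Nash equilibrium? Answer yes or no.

Solve by backward induction (Orbyt leads).
- Std1: Nexon compares 11, 1, 6 and picks Alpha; Orbyt would get 9.
- Std2: Nexon compares 15, 10, 6 and picks Alpha; Orbyt would get 12.
- Std3: Nexon compares 14, 1, 2 and picks Alpha; Orbyt would get 3.
- Std4: Nexon compares 8, 2, 5 and picks Alpha; Orbyt would get 1.
Among 9, 12, 3, 1, the best is 12 at Std2. Subgame-perfect outcome: (Alpha, Std2) with payoffs (15, 12).
Under simultaneous play:
Nexon's best replies: Std1→Alpha; Std2→Alpha; Std3→Alpha; Std4→Alpha.
Orbyt's best replies: Alpha→Std2; Beta→Std4; Gamma→Std3.
The unique mutual best reply is (Alpha, Std2), giving (15, 12).
Sequential outcome (Alpha, Std2) coincides with the Nash profile (Alpha, Std2).

yes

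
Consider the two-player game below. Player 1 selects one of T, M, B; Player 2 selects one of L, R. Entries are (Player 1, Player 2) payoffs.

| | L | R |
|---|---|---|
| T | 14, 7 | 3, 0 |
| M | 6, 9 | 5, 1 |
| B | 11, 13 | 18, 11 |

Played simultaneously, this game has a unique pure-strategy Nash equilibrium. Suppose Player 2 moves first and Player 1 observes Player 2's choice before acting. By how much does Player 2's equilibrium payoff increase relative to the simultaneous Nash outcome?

4

Work backward from Player 1's decision.
- L → Player 1 plays T (best of 14, 6, 11); Player 2 gets 7.
- R → Player 1 plays B (best of 3, 5, 18); Player 2 gets 11.
Among 7, 11, the best is 11 at R. Subgame-perfect outcome: (B, R) with payoffs (18, 11).
Now find the simultaneous Nash equilibrium.
Player 1's best replies: L→T; R→B.
Player 2's best replies: T→L; M→L; B→L.
Only (T, L) has each player best-responding; Nash payoffs (14, 7).
Player 2's commitment gain: 11 − 7 = 4.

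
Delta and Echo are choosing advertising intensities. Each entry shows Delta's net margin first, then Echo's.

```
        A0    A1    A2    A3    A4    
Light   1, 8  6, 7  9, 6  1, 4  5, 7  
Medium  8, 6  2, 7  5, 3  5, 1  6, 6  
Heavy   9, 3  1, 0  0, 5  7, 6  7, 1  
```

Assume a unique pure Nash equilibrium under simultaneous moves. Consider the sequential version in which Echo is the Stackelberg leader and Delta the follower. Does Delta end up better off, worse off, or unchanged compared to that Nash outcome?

worse off

Solve by backward induction (Echo leads).
- A0: Delta compares 1, 8, 9 and picks Heavy; Echo would get 3.
- A1: Delta compares 6, 2, 1 and picks Light; Echo would get 7.
- A2: Delta compares 9, 5, 0 and picks Light; Echo would get 6.
- A3: Delta compares 1, 5, 7 and picks Heavy; Echo would get 6.
- A4: Delta compares 5, 6, 7 and picks Heavy; Echo would get 1.
Echo's induced payoffs are 3, 7, 6, 6, 1, so Echo commits to A1. Subgame-perfect outcome: (Light, A1) with payoffs (6, 7).
Under simultaneous play:
Delta's best replies: A0→Heavy; A1→Light; A2→Light; A3→Heavy; A4→Heavy.
Echo's best replies: Light→A0; Medium→A1; Heavy→A3.
Only (Heavy, A3) has each player best-responding; Nash payoffs (7, 6).
Delta earns 6 sequentially versus 7 at the Nash outcome: worse off.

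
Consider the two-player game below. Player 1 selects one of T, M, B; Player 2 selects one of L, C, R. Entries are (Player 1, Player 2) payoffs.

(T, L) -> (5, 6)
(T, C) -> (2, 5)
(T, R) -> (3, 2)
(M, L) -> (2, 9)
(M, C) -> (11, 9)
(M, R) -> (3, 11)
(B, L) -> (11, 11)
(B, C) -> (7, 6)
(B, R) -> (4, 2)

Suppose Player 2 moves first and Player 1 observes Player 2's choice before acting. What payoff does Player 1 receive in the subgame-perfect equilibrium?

11

Player 1 best-responds to each possible Player 2 move:
- L: BR = B, leader payoff 11.
- C: BR = M, leader payoff 9.
- R: BR = B, leader payoff 2.
Player 2's induced payoffs are 11, 9, 2, so Player 2 commits to L. Subgame-perfect outcome: (B, L) with payoffs (11, 11).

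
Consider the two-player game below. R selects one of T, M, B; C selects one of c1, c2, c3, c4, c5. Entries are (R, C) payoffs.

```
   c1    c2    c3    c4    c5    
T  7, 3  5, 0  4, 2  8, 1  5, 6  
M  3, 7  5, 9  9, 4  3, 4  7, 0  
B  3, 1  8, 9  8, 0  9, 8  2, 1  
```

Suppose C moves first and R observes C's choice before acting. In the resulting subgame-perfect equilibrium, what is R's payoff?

8

Backward induction with C moving first.
- c1: R compares 7, 3, 3 and picks T; C would get 3.
- c2: R compares 5, 5, 8 and picks B; C would get 9.
- c3: R compares 4, 9, 8 and picks M; C would get 4.
- c4: R compares 8, 3, 9 and picks B; C would get 8.
- c5: R compares 5, 7, 2 and picks M; C would get 0.
Among 3, 9, 4, 8, 0, the best is 9 at c2. Subgame-perfect outcome: (B, c2) with payoffs (8, 9).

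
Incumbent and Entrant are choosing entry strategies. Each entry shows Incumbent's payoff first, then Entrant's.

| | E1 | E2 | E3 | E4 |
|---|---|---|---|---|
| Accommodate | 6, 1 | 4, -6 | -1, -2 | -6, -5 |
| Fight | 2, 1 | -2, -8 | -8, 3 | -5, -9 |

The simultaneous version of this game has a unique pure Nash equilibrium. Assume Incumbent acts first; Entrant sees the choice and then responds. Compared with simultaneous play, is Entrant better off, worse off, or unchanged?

Backward induction with Incumbent moving first.
- Accommodate: Entrant compares 1, -6, -2, -5 and picks E1; Incumbent would get 6.
- Fight: Entrant compares 1, -8, 3, -9 and picks E3; Incumbent would get -8.
Incumbent's induced payoffs are 6, -8, so Incumbent commits to Accommodate. Subgame-perfect outcome: (Accommodate, E1) with payoffs (6, 1).
Now find the simultaneous Nash equilibrium.
Incumbent's best replies: E1→Accommodate; E2→Accommodate; E3→Accommodate; E4→Fight.
Entrant's best replies: Accommodate→E1; Fight→E3.
The unique mutual best reply is (Accommodate, E1), giving (6, 1).
Entrant earns 1 sequentially versus 1 at the Nash outcome: unchanged.

unchanged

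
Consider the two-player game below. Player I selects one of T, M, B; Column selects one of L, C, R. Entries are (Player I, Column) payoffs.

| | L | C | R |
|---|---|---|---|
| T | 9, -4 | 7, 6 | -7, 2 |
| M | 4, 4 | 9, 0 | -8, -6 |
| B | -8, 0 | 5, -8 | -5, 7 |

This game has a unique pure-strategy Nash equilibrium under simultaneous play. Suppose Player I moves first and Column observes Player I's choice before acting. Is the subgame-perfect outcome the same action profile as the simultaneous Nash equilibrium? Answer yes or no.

no

Backward induction with Player I moving first.
- T → Column plays C (best of -4, 6, 2); Player I gets 7.
- M → Column plays L (best of 4, 0, -6); Player I gets 4.
- B → Column plays R (best of 0, -8, 7); Player I gets -5.
Maximizing over 7, 4, -5, Player I chooses T. Subgame-perfect outcome: (T, C) with payoffs (7, 6).
Under simultaneous play:
Player I's best replies: L→T; C→M; R→B.
Column's best replies: T→C; M→L; B→R.
The unique mutual best reply is (B, R), giving (-5, 7).
Sequential outcome (T, C) differs from the Nash profile (B, R).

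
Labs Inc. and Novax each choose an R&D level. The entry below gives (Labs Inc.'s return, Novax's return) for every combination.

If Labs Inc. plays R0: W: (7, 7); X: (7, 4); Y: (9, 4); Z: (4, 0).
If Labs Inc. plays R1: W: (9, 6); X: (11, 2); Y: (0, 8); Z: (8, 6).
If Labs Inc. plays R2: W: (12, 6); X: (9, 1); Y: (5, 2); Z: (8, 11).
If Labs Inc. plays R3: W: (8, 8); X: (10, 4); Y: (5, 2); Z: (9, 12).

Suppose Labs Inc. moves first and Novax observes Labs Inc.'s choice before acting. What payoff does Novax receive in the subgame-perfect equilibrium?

12

Work backward from Novax's decision.
- R0: BR = W, leader payoff 7.
- R1: BR = Y, leader payoff 0.
- R2: BR = Z, leader payoff 8.
- R3: BR = Z, leader payoff 9.
Maximizing over 7, 0, 8, 9, Labs Inc. chooses R3. Subgame-perfect outcome: (R3, Z) with payoffs (9, 12).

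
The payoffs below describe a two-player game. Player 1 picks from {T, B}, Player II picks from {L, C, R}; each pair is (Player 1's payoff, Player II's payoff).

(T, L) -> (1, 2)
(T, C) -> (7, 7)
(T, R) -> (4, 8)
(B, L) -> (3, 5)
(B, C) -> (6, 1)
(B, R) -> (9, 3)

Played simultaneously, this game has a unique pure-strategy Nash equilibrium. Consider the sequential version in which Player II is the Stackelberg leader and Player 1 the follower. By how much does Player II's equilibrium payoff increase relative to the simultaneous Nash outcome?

2

Player 1 best-responds to each possible Player II move:
- L → Player 1 plays B (best of 1, 3); Player II gets 5.
- C → Player 1 plays T (best of 7, 6); Player II gets 7.
- R → Player 1 plays B (best of 4, 9); Player II gets 3.
Maximizing over 5, 7, 3, Player II chooses C. Subgame-perfect outcome: (T, C) with payoffs (7, 7).
Now find the simultaneous Nash equilibrium.
Player 1's best replies: L→B; C→T; R→B.
Player II's best replies: T→R; B→L.
The unique mutual best reply is (B, L), giving (3, 5).
Player II's commitment gain: 7 − 5 = 2.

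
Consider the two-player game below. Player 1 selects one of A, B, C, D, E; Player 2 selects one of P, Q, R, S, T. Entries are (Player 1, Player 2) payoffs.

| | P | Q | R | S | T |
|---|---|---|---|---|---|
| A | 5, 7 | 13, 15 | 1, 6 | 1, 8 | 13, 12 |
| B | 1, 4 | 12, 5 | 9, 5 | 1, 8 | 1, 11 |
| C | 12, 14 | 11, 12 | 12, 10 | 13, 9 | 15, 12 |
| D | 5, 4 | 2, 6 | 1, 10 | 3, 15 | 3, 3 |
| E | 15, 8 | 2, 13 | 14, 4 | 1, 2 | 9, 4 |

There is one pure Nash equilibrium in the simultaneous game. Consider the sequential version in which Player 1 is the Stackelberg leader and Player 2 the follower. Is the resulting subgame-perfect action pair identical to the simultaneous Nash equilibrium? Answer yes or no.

Work backward from Player 2's decision.
- A: Player 2 compares 7, 15, 6, 8, 12 and picks Q; Player 1 would get 13.
- B: Player 2 compares 4, 5, 5, 8, 11 and picks T; Player 1 would get 1.
- C: Player 2 compares 14, 12, 10, 9, 12 and picks P; Player 1 would get 12.
- D: Player 2 compares 4, 6, 10, 15, 3 and picks S; Player 1 would get 3.
- E: Player 2 compares 8, 13, 4, 2, 4 and picks Q; Player 1 would get 2.
Among 13, 1, 12, 3, 2, the best is 13 at A. Subgame-perfect outcome: (A, Q) with payoffs (13, 15).
Under simultaneous play:
Player 1's best replies: P→E; Q→A; R→E; S→C; T→C.
Player 2's best replies: A→Q; B→T; C→P; D→S; E→Q.
The unique mutual best reply is (A, Q), giving (13, 15).
Sequential outcome (A, Q) coincides with the Nash profile (A, Q).

yes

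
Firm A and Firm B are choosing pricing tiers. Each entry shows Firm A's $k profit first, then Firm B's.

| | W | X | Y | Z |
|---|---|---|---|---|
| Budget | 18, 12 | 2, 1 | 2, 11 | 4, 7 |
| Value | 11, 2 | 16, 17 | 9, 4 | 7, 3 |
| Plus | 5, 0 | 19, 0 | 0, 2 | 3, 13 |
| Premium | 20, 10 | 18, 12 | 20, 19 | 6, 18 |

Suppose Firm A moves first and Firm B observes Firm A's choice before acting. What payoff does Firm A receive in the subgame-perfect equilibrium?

20

Firm B best-responds to each possible Firm A move:
- Budget: Firm B compares 12, 1, 11, 7 and picks W; Firm A would get 18.
- Value: Firm B compares 2, 17, 4, 3 and picks X; Firm A would get 16.
- Plus: Firm B compares 0, 0, 2, 13 and picks Z; Firm A would get 3.
- Premium: Firm B compares 10, 12, 19, 18 and picks Y; Firm A would get 20.
Among 18, 16, 3, 20, the best is 20 at Premium. Subgame-perfect outcome: (Premium, Y) with payoffs (20, 19).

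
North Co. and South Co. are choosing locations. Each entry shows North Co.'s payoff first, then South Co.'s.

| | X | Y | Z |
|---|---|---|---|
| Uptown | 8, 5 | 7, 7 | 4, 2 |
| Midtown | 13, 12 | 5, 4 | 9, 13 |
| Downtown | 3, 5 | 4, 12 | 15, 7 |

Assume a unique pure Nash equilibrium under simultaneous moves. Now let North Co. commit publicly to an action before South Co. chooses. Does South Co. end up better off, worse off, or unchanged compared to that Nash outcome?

better off

Backward induction with North Co. moving first.
- Uptown → South Co. plays Y (best of 5, 7, 2); North Co. gets 7.
- Midtown → South Co. plays Z (best of 12, 4, 13); North Co. gets 9.
- Downtown → South Co. plays Y (best of 5, 12, 7); North Co. gets 4.
North Co.'s induced payoffs are 7, 9, 4, so North Co. commits to Midtown. Subgame-perfect outcome: (Midtown, Z) with payoffs (9, 13).
Now find the simultaneous Nash equilibrium.
North Co.'s best replies: X→Midtown; Y→Uptown; Z→Downtown.
South Co.'s best replies: Uptown→Y; Midtown→Z; Downtown→Y.
The unique mutual best reply is (Uptown, Y), giving (7, 7).
South Co. earns 13 sequentially versus 7 at the Nash outcome: better off.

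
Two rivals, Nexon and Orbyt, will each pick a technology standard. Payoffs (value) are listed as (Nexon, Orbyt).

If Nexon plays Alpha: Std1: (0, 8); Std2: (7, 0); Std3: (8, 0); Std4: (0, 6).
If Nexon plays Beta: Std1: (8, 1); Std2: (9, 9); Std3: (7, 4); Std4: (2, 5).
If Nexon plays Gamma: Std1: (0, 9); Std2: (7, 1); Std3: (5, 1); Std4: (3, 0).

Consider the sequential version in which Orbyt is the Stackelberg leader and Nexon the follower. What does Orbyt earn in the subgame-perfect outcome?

9

Work backward from Nexon's decision.
- Std1: Nexon compares 0, 8, 0 and picks Beta; Orbyt would get 1.
- Std2: Nexon compares 7, 9, 7 and picks Beta; Orbyt would get 9.
- Std3: Nexon compares 8, 7, 5 and picks Alpha; Orbyt would get 0.
- Std4: Nexon compares 0, 2, 3 and picks Gamma; Orbyt would get 0.
Orbyt's induced payoffs are 1, 9, 0, 0, so Orbyt commits to Std2. Subgame-perfect outcome: (Beta, Std2) with payoffs (9, 9).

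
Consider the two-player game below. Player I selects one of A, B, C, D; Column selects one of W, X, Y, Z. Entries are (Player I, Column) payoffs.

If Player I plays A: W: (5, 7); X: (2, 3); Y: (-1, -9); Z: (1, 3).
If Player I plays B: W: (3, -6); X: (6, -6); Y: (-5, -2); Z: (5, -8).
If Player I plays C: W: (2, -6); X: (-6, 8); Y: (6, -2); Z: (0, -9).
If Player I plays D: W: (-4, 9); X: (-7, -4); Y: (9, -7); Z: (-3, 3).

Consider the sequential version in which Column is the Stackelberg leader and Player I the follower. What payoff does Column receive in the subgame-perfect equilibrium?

7

Work backward from Player I's decision.
- W: BR = A, leader payoff 7.
- X: BR = B, leader payoff -6.
- Y: BR = D, leader payoff -7.
- Z: BR = B, leader payoff -8.
Among 7, -6, -7, -8, the best is 7 at W. Subgame-perfect outcome: (A, W) with payoffs (5, 7).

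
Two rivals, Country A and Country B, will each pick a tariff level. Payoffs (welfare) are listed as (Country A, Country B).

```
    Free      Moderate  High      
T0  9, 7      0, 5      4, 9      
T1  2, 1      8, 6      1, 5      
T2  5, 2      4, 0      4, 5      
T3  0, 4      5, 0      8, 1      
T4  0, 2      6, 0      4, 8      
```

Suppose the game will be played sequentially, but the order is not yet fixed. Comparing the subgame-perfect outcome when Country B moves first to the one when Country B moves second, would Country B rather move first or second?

If Country A leads: Country B's best replies are T0→High, T1→Moderate, T2→High, T3→Free, T4→High; Country A's induced payoffs 4, 8, 4, 0, 4; outcome (T1, Moderate), payoffs (8, 6).
If Country B leads: Country A's best replies are Free→T0, Moderate→T1, High→T3; Country B's induced payoffs 7, 6, 1; outcome (T0, Free), payoffs (9, 7).
Country B gets 7 moving first and 6 moving second, so Country B prefers to move first.

first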